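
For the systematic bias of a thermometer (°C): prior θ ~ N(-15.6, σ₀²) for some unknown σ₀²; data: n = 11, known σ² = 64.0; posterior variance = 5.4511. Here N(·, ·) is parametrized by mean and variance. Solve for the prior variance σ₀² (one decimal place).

σ₀² = 86.4

For the Normal–Normal model with known σ², precisions add: τ_n = τ₀ + n/σ².
So 1/σ₀² = 1/5.4511 − 11/64.0 = 0.183449 − 0.171875 = 0.011574.
Hence σ₀² = 1/0.011574 ≈ 86.4.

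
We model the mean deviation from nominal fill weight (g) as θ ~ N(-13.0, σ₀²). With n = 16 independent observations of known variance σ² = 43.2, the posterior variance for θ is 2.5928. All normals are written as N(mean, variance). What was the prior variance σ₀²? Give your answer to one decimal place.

For the Normal–Normal model with known σ², precisions add: τ_n = τ₀ + n/σ².
So 1/σ₀² = 1/2.5928 − 16/43.2 = 0.385683 − 0.370370 = 0.015313.
Hence σ₀² = 1/0.015313 ≈ 65.3.

σ₀² = 65.3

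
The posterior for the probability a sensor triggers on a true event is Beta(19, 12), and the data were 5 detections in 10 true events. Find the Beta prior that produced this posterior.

A Beta(a, b) prior with s successes and f failures in binomial data gives a Beta(a+s, b+f) posterior.
So a = 19 − 5 = 14 and b = 12 − 5 = 7.

Beta(14, 7)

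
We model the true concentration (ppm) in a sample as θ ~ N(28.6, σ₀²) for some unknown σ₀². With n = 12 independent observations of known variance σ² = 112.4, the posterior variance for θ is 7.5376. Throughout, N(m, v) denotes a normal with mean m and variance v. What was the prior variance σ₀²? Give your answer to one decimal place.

σ₀² = 38.6

For the Normal–Normal model with known σ², precisions add: τ_n = τ₀ + n/σ².
So 1/σ₀² = 1/7.5376 − 12/112.4 = 0.132668 − 0.106762 = 0.025906.
Hence σ₀² = 1/0.025906 ≈ 38.6.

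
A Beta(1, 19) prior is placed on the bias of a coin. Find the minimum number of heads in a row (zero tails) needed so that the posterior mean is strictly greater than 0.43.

After k heads and 0 tails the posterior is Beta(1+k, 19), with mean (1+k)/(1+19+k).
Set (1+k)/(20+k) > 0.43 and solve: k > (0.43·20 − 1)/(1 − 0.43) = 13.333.
The smallest integer exceeding 13.333 is 14, and checking k=14: (15)/(34) = 0.4412 > 0.43.

k = 14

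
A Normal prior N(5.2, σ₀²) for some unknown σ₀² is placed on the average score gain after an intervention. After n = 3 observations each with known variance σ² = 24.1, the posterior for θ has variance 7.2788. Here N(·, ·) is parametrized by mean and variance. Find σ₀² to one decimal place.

σ₀² = 77.5

Posterior precision equals prior precision plus data precision: 1/σ_n² = 1/σ₀² + n/σ².
So 1/σ₀² = 1/7.2788 − 3/24.1 = 0.137385 − 0.124481 = 0.012904.
Hence σ₀² = 1/0.012904 ≈ 77.5.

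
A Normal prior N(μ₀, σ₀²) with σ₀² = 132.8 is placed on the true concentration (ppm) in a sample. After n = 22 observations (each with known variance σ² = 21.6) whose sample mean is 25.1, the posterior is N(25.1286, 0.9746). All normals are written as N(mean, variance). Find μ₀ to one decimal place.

The posterior mean is a precision-weighted average: μ_n = (τ₀μ₀ + τ_data·x̄)/(τ₀+τ_data), with τ₀=1/σ₀² and τ_data=n/σ².
Here τ₀ = 1/132.8 = 0.007530 and τ_data = 22/21.6 = 1.018519, so τ_n = 1.026049.
Rearranging for μ₀: μ₀ = (μ_n·τ_n − τ_data·x̄)/τ₀ = (25.1286·1.026049 − 1.018519·25.1) / 0.007530 = 0.218348/0.007530 ≈ 29.0.

μ₀ = 29.0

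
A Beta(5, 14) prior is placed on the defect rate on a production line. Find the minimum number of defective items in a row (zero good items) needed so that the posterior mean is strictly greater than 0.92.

After k defective items and 0 good items the posterior is Beta(5+k, 14), with mean (5+k)/(5+14+k).
Set (5+k)/(19+k) > 0.92 and solve: k > (0.92·19 − 5)/(1 − 0.92) = 156.000.
The smallest integer exceeding 156.000 is 157.

k = 157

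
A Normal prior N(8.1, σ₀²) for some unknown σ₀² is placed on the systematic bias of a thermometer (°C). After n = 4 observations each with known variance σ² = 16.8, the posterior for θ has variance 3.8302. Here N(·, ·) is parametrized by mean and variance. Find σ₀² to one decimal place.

For the Normal–Normal model with known σ², precisions add: τ_n = τ₀ + n/σ².
So 1/σ₀² = 1/3.8302 − 4/16.8 = 0.261083 − 0.238095 = 0.022988.
Hence σ₀² = 1/0.022988 ≈ 43.5.

σ₀² = 43.5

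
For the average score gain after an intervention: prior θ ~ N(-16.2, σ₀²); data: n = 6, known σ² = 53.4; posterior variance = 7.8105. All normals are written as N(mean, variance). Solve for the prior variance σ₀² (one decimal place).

For the Normal–Normal model with known σ², precisions add: τ_n = τ₀ + n/σ².
So 1/σ₀² = 1/7.8105 − 6/53.4 = 0.128033 − 0.112360 = 0.015673.
Hence σ₀² = 1/0.015673 ≈ 63.8.

σ₀² = 63.8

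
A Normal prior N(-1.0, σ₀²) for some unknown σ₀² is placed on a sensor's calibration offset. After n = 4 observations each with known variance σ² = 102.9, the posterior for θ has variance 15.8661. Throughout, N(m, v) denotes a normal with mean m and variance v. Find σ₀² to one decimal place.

For the Normal–Normal model with known σ², precisions add: τ_n = τ₀ + n/σ².
So 1/σ₀² = 1/15.8661 − 4/102.9 = 0.063027 − 0.038873 = 0.024154.
Hence σ₀² = 1/0.024154 ≈ 41.4.

σ₀² = 41.4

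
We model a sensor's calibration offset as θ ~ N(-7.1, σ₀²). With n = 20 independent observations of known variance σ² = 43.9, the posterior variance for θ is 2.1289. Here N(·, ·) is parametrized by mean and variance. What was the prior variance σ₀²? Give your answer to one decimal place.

σ₀² = 70.7

Posterior precision equals prior precision plus data precision: 1/σ_n² = 1/σ₀² + n/σ².
So 1/σ₀² = 1/2.1289 − 20/43.9 = 0.469726 − 0.455581 = 0.014145.
Hence σ₀² = 1/0.014145 ≈ 70.7.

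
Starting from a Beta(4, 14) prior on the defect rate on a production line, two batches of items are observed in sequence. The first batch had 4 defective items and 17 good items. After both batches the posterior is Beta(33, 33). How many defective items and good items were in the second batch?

Because Beta–binomial updating is additive in the counts, the combined data contributed (α_post−α_prior, β_post−β_prior) successes and failures.
Total across both batches: 33−4=29 defective items, 33−14=19 good items.
Subtract the first batch: 29−4=25 defective items and 19−17=2 good items.

25 defective items and 2 good items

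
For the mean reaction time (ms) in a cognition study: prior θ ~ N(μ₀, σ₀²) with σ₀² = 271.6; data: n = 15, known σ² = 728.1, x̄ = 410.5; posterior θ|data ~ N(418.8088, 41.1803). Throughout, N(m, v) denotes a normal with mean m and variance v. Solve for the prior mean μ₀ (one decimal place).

With known observation variance, the Normal–Normal posterior has precision τ_n = τ₀ + n/σ² and mean μ_n = (τ₀μ₀ + (n/σ²)x̄)/τ_n.
Here τ₀ = 1/271.6 = 0.003682 and τ_data = 15/728.1 = 0.020602, so τ_n = 0.024284.
Rearranging for μ₀: μ₀ = (μ_n·τ_n − τ_data·x̄)/τ₀ = (418.8088·0.024284 − 0.020602·410.5) / 0.003682 = 1.713232/0.003682 ≈ 465.3.

μ₀ = 465.3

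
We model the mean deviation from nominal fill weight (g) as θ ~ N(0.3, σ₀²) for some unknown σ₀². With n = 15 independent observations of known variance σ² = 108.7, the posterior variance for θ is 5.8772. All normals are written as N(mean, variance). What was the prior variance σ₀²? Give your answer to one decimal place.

Posterior precision equals prior precision plus data precision: 1/σ_n² = 1/σ₀² + n/σ².
So 1/σ₀² = 1/5.8772 − 15/108.7 = 0.170149 − 0.137994 = 0.032155.
Hence σ₀² = 1/0.032155 ≈ 31.1.

σ₀² = 31.1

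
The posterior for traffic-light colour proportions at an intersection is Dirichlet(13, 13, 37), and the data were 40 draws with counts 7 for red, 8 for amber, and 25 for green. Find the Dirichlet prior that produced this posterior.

Dirichlet(6, 5, 12)

For a Dirichlet(α) prior with multinomial counts c, the posterior is Dirichlet(α + c) componentwise.
Subtract each count from the matching posterior parameter: 13−7=6, 13−8=5, 37−25=12.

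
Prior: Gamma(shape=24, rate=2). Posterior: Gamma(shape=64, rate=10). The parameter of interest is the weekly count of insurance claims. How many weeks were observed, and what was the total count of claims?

n = 8 weeks with total 40 claims

Gamma–Poisson conjugacy: posterior shape = α + Σxᵢ, posterior rate = β + n.
Matching: Σxᵢ = 64 − 24 = 40 and n = 10 − 2 = 8.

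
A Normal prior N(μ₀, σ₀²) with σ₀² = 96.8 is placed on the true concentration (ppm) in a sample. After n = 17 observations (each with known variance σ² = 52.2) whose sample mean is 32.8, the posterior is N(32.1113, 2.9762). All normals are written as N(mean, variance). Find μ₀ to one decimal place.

The posterior mean is a precision-weighted average: μ_n = (τ₀μ₀ + τ_data·x̄)/(τ₀+τ_data), with τ₀=1/σ₀² and τ_data=n/σ².
Here τ₀ = 1/96.8 = 0.010331 and τ_data = 17/52.2 = 0.325670, so τ_n = 0.336001.
Rearranging for μ₀: μ₀ = (μ_n·τ_n − τ_data·x̄)/τ₀ = (32.1113·0.336001 − 0.325670·32.8) / 0.010331 = 0.107453/0.010331 ≈ 10.4.

μ₀ = 10.4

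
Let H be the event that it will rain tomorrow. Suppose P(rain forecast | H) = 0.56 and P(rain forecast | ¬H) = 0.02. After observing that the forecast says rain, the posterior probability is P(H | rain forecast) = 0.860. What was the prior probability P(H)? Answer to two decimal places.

P(H) = 0.18

Bayes' rule in odds form gives O(H|E) = O(H)·[P(E|H)/P(E|¬H)], hence O(H) = O(H|E)/LR.
Posterior odds = 0.860/(1−0.860) = 6.1429. LR = 0.56/0.02 = 28.0000.
Prior odds = 6.1429/28.0000 = 0.2194, so P(H) = 0.2194/(1+0.2194) ≈ 0.18.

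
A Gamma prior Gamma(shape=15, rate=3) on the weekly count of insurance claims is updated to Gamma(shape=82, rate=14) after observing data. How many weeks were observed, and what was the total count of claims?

A Gamma(α, β) prior (rate parametrization) on a Poisson rate with n observations summing to S gives posterior Gamma(α+S, β+n).
Matching: Σxᵢ = 82 − 15 = 67 and n = 14 − 3 = 11.

n = 11 weeks with total 67 claims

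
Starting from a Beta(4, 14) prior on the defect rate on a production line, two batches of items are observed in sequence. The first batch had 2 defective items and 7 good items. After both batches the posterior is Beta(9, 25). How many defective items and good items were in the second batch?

3 defective items and 4 good items

Sequential conjugate updates are equivalent to a single update on the pooled data, so total successes = posterior α − prior α and total failures = posterior β − prior β.
Total across both batches: 9−4=5 defective items, 25−14=11 good items.
Subtract the first batch: 5−2=3 defective items and 11−7=4 good items.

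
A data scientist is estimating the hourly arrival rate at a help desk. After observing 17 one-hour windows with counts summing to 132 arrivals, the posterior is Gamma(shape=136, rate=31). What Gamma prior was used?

Gamma–Poisson conjugacy: posterior shape = α + Σxᵢ, posterior rate = β + n.
So α = 136 − 132 = 4 and β = 31 − 17 = 14.

Gamma(shape=4, rate=14)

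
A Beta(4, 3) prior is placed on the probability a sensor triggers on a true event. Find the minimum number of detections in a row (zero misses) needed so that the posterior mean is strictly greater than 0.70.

k = 4

After k detections and 0 misses the posterior is Beta(4+k, 3), with mean (4+k)/(4+3+k).
Set (4+k)/(7+k) > 0.70 and solve: k > (0.70·7 − 4)/(1 − 0.70) = 3.000.
The smallest integer exceeding 3.000 is 4, and checking k=4: (8)/(11) = 0.7273 > 0.70.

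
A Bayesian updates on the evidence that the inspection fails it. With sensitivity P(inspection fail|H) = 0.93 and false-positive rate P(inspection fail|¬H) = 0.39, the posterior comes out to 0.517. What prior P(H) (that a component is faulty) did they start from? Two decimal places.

P(H) = 0.31

In odds form, posterior odds = prior odds × likelihood ratio, so prior odds = posterior odds ÷ LR.
Posterior odds = 0.517/(1−0.517) = 1.0704. LR = 0.93/0.39 = 2.3846.
Prior odds = 1.0704/2.3846 = 0.4489, so P(H) = 0.4489/(1+0.4489) ≈ 0.31.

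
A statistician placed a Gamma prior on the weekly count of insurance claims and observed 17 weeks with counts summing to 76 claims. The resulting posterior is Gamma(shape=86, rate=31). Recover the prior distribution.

Gamma(shape=10, rate=14)

A Gamma(α, β) prior (rate parametrization) on a Poisson rate with n observations summing to S gives posterior Gamma(α+S, β+n).
So α = 86 − 76 = 10 and β = 31 − 17 = 14.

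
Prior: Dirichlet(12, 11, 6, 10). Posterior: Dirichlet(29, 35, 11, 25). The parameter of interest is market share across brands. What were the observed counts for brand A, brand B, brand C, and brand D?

For a Dirichlet(α) prior with multinomial counts c, the posterior is Dirichlet(α + c) componentwise.
Counts are posterior − prior componentwise: 29−12=17, 35−11=24, 11−6=5, 25−10=15.

counts (17, 24, 5, 15)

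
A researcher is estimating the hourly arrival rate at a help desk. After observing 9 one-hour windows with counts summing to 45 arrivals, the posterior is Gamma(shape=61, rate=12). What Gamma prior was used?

Gamma(shape=16, rate=3)

Gamma–Poisson conjugacy: posterior shape = α + Σxᵢ, posterior rate = β + n.
So α = 61 − 45 = 16 and β = 12 − 9 = 3.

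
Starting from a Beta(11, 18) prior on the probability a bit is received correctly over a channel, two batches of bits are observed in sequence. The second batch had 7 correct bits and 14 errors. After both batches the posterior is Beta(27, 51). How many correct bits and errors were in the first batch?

9 correct bits and 19 errors

Sequential conjugate updates are equivalent to a single update on the pooled data, so total successes = posterior α − prior α and total failures = posterior β − prior β.
Total across both batches: 27−11=16 correct bits, 51−18=33 errors.
Subtract the second batch: 16−7=9 correct bits and 33−14=19 errors.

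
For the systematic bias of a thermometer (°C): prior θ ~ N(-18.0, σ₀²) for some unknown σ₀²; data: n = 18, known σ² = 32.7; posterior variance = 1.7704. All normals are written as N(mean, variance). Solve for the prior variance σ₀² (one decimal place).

For the Normal–Normal model with known σ², precisions add: τ_n = τ₀ + n/σ².
So 1/σ₀² = 1/1.7704 − 18/32.7 = 0.564844 − 0.550459 = 0.014385.
Hence σ₀² = 1/0.014385 ≈ 69.5.

σ₀² = 69.5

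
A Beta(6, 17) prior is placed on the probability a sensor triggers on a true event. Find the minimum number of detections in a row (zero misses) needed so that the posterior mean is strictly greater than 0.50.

k = 12

After k detections and 0 misses the posterior is Beta(6+k, 17), with mean (6+k)/(6+17+k).
Set (6+k)/(23+k) > 0.50 and solve: k > (0.50·23 − 6)/(1 − 0.50) = 11.000.
The smallest integer exceeding 11.000 is 12.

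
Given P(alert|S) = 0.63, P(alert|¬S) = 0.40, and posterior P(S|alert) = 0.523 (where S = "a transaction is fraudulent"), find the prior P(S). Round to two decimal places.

In odds form, posterior odds = prior odds × likelihood ratio, so prior odds = posterior odds ÷ LR.
Posterior odds = 0.523/(1−0.523) = 1.0964. LR = 0.63/0.40 = 1.5750.
Prior odds = 1.0964/1.5750 = 0.6961, so P(S) = 0.6961/(1+0.6961) ≈ 0.41.

P(S) = 0.41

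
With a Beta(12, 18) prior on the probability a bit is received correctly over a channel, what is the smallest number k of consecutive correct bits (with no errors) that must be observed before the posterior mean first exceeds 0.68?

After k correct bits and 0 errors the posterior is Beta(12+k, 18), with mean (12+k)/(12+18+k).
Set (12+k)/(30+k) > 0.68 and solve: k > (0.68·30 − 12)/(1 − 0.68) = 26.250.
The smallest integer exceeding 26.250 is 27, and checking k=27: (39)/(57) = 0.6842 > 0.68.

k = 27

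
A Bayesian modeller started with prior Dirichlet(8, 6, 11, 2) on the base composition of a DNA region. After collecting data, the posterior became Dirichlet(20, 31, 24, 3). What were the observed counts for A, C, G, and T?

For a Dirichlet(α) prior with multinomial counts c, the posterior is Dirichlet(α + c) componentwise.
Counts are posterior − prior componentwise: 20−8=12, 31−6=25, 24−11=13, 3−2=1.

counts (12, 25, 13, 1)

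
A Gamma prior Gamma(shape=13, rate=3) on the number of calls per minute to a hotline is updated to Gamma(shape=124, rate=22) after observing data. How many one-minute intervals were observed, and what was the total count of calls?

n = 19 one-minute intervals with total 111 calls

A Gamma(α, β) prior (rate parametrization) on a Poisson rate with n observations summing to S gives posterior Gamma(α+S, β+n).
Matching: Σxᵢ = 124 − 13 = 111 and n = 22 − 3 = 19.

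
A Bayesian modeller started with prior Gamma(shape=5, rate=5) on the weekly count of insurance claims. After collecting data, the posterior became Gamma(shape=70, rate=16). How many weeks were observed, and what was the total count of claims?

A Gamma(α, β) prior (rate parametrization) on a Poisson rate with n observations summing to S gives posterior Gamma(α+S, β+n).
Matching: Σxᵢ = 70 − 5 = 65 and n = 16 − 5 = 11.

n = 11 weeks with total 65 claims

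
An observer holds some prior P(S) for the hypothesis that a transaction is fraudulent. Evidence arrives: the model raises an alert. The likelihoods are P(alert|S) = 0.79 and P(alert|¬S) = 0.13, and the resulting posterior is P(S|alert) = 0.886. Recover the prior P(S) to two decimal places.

Bayes' rule in odds form gives O(S|E) = O(S)·[P(E|S)/P(E|¬S)], hence O(S) = O(S|E)/LR.
Posterior odds = 0.886/(1−0.886) = 7.7719. LR = 0.79/0.13 = 6.0769.
Prior odds = 7.7719/6.0769 = 1.2789, so P(S) = 1.2789/(1+1.2789) ≈ 0.56.

P(S) = 0.56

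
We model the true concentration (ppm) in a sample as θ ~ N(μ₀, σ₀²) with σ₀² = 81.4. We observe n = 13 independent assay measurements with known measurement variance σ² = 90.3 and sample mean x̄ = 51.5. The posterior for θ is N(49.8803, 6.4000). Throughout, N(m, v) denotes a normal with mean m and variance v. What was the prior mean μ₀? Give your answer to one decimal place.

With known observation variance, the Normal–Normal posterior has precision τ_n = τ₀ + n/σ² and mean μ_n = (τ₀μ₀ + (n/σ²)x̄)/τ_n.
Here τ₀ = 1/81.4 = 0.012285 and τ_data = 13/90.3 = 0.143965, so τ_n = 0.156250.
Rearranging for μ₀: μ₀ = (μ_n·τ_n − τ_data·x̄)/τ₀ = (49.8803·0.156250 − 0.143965·51.5) / 0.012285 = 0.379599/0.012285 ≈ 30.9.

μ₀ = 30.9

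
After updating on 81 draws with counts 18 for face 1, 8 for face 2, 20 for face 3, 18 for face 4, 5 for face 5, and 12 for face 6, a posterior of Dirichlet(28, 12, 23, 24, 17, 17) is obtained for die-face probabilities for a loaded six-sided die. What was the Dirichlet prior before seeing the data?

Dirichlet(10, 4, 3, 6, 12, 5)

For a Dirichlet(α) prior with multinomial counts c, the posterior is Dirichlet(α + c) componentwise.
Subtract each count from the matching posterior parameter: 28−18=10, 12−8=4, 23−20=3, 24−18=6, 17−5=12, 17−12=5.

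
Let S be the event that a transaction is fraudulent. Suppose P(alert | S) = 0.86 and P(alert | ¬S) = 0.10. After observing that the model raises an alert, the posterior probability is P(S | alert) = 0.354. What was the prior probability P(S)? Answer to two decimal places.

P(S) = 0.06

Bayes' rule in odds form gives O(S|E) = O(S)·[P(E|S)/P(E|¬S)], hence O(S) = O(S|E)/LR.
Posterior odds = 0.354/(1−0.354) = 0.5480. LR = 0.86/0.10 = 8.6000.
Prior odds = 0.5480/8.6000 = 0.0637, so P(S) = 0.0637/(1+0.0637) ≈ 0.06.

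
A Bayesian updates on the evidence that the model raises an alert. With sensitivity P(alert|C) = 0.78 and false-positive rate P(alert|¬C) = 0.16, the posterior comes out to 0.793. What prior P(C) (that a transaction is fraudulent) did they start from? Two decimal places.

P(C) = 0.44

In odds form, posterior odds = prior odds × likelihood ratio, so prior odds = posterior odds ÷ LR.
Posterior odds = 0.793/(1−0.793) = 3.8309. LR = 0.78/0.16 = 4.8750.
Prior odds = 3.8309/4.8750 = 0.7858, so P(C) = 0.7858/(1+0.7858) ≈ 0.44.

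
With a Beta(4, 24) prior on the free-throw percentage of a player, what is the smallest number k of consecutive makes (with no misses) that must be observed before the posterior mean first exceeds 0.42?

After k makes and 0 misses the posterior is Beta(4+k, 24), with mean (4+k)/(4+24+k).
Set (4+k)/(28+k) > 0.42 and solve: k > (0.42·28 − 4)/(1 − 0.42) = 13.379.
The smallest integer exceeding 13.379 is 14, and checking k=14: (18)/(42) = 0.4286 > 0.42.

k = 14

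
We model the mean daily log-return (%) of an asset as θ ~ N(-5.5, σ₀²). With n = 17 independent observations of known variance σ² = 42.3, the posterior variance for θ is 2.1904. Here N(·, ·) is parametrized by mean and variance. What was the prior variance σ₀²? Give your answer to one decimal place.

σ₀² = 18.3

For the Normal–Normal model with known σ², precisions add: τ_n = τ₀ + n/σ².
So 1/σ₀² = 1/2.1904 − 17/42.3 = 0.456538 − 0.401891 = 0.054647.
Hence σ₀² = 1/0.054647 ≈ 18.3.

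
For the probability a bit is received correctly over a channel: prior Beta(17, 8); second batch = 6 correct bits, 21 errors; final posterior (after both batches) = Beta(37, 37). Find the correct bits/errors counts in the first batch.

Because Beta–binomial updating is additive in the counts, the combined data contributed (α_post−α_prior, β_post−β_prior) successes and failures.
Total across both batches: 37−17=20 correct bits, 37−8=29 errors.
Subtract the second batch: 20−6=14 correct bits and 29−21=8 errors.

14 correct bits and 8 errors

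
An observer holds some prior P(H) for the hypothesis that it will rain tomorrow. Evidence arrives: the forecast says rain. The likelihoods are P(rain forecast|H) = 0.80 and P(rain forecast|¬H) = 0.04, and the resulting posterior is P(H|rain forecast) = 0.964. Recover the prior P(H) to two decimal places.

In odds form, posterior odds = prior odds × likelihood ratio, so prior odds = posterior odds ÷ LR.
Posterior odds = 0.964/(1−0.964) = 26.7778. LR = 0.80/0.04 = 20.0000.
Prior odds = 26.7778/20.0000 = 1.3389, so P(H) = 1.3389/(1+1.3389) ≈ 0.57.

P(H) = 0.57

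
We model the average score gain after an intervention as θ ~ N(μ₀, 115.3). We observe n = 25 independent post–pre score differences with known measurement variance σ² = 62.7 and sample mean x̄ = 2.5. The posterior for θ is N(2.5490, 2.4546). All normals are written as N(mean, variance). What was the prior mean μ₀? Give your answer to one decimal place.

The posterior mean is a precision-weighted average: μ_n = (τ₀μ₀ + τ_data·x̄)/(τ₀+τ_data), with τ₀=1/σ₀² and τ_data=n/σ².
Here τ₀ = 1/115.3 = 0.008673 and τ_data = 25/62.7 = 0.398724, so τ_n = 0.407397.
Rearranging for μ₀: μ₀ = (μ_n·τ_n − τ_data·x̄)/τ₀ = (2.5490·0.407397 − 0.398724·2.5) / 0.008673 = 0.041645/0.008673 ≈ 4.8.

μ₀ = 4.8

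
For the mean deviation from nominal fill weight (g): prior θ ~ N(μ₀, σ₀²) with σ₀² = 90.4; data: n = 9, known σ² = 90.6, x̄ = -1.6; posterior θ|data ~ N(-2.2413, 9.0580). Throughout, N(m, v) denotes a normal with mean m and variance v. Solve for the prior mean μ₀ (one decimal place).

The posterior mean is a precision-weighted average: μ_n = (τ₀μ₀ + τ_data·x̄)/(τ₀+τ_data), with τ₀=1/σ₀² and τ_data=n/σ².
Here τ₀ = 1/90.4 = 0.011062 and τ_data = 9/90.6 = 0.099338, so τ_n = 0.110400.
Rearranging for μ₀: μ₀ = (μ_n·τ_n − τ_data·x̄)/τ₀ = (-2.2413·0.110400 − 0.099338·-1.6) / 0.011062 = -0.088499/0.011062 ≈ -8.0.

μ₀ = -8.0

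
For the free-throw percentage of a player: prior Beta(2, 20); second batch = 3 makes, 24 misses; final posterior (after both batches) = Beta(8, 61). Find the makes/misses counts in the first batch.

3 makes and 17 misses

Because Beta–binomial updating is additive in the counts, the combined data contributed (α_post−α_prior, β_post−β_prior) successes and failures.
Total across both batches: 8−2=6 makes, 61−20=41 misses.
Subtract the second batch: 6−3=3 makes and 41−24=17 misses.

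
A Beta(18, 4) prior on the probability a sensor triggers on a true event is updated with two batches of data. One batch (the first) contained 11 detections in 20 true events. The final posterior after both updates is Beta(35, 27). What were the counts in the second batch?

6 detections and 14 misses

Because Beta–binomial updating is additive in the counts, the combined data contributed (α_post−α_prior, β_post−β_prior) successes and failures.
Total across both batches: 35−18=17 detections, 27−4=23 misses.
Subtract the first batch: 17−11=6 detections and 23−9=14 misses.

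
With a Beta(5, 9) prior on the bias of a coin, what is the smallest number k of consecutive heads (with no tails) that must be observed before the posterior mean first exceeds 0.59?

k = 8

After k heads and 0 tails the posterior is Beta(5+k, 9), with mean (5+k)/(5+9+k).
Set (5+k)/(14+k) > 0.59 and solve: k > (0.59·14 − 5)/(1 − 0.59) = 7.951.
The smallest integer exceeding 7.951 is 8.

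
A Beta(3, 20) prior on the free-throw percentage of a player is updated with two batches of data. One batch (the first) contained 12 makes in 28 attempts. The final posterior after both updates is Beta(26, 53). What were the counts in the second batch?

11 makes and 17 misses

Sequential conjugate updates are equivalent to a single update on the pooled data, so total successes = posterior α − prior α and total failures = posterior β − prior β.
Total across both batches: 26−3=23 makes, 53−20=33 misses.
Subtract the first batch: 23−12=11 makes and 33−16=17 misses.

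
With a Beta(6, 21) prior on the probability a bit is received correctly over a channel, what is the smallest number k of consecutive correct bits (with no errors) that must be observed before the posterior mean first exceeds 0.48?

k = 14

After k correct bits and 0 errors the posterior is Beta(6+k, 21), with mean (6+k)/(6+21+k).
Set (6+k)/(27+k) > 0.48 and solve: k > (0.48·27 − 6)/(1 − 0.48) = 13.385.
The smallest integer exceeding 13.385 is 14.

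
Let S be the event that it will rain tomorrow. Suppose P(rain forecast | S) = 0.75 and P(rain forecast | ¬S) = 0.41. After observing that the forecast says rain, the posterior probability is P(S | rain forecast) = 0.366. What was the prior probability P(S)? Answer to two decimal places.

Bayes' rule in odds form gives O(S|E) = O(S)·[P(E|S)/P(E|¬S)], hence O(S) = O(S|E)/LR.
Posterior odds = 0.366/(1−0.366) = 0.5773. LR = 0.75/0.41 = 1.8293.
Prior odds = 0.5773/1.8293 = 0.3156, so P(S) = 0.3156/(1+0.3156) ≈ 0.24.

P(S) = 0.24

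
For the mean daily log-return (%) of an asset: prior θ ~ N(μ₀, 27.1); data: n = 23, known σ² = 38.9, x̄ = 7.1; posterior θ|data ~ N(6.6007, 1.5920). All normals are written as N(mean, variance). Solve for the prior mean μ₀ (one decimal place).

The posterior mean is a precision-weighted average: μ_n = (τ₀μ₀ + τ_data·x̄)/(τ₀+τ_data), with τ₀=1/σ₀² and τ_data=n/σ².
Here τ₀ = 1/27.1 = 0.036900 and τ_data = 23/38.9 = 0.591260, so τ_n = 0.628160.
Rearranging for μ₀: μ₀ = (μ_n·τ_n − τ_data·x̄)/τ₀ = (6.6007·0.628160 − 0.591260·7.1) / 0.036900 = -0.051650/0.036900 ≈ -1.4.

μ₀ = -1.4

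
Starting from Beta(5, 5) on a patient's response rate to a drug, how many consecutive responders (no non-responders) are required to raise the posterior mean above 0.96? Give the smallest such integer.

After k responders and 0 non-responders the posterior is Beta(5+k, 5), with mean (5+k)/(5+5+k).
Set (5+k)/(10+k) > 0.96 and solve: k > (0.96·10 − 5)/(1 − 0.96) = 115.000.
The smallest integer exceeding 115.000 is 116, and checking k=116: (121)/(126) = 0.9603 > 0.96.

k = 116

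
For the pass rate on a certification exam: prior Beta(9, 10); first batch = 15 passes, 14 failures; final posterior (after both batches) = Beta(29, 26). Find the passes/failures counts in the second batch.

Because Beta–binomial updating is additive in the counts, the combined data contributed (α_post−α_prior, β_post−β_prior) successes and failures.
Total across both batches: 29−9=20 passes, 26−10=16 failures.
Subtract the first batch: 20−15=5 passes and 16−14=2 failures.

5 passes and 2 failures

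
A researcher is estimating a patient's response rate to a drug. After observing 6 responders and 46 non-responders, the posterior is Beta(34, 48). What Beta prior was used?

Beta(28, 2)

A Beta(α, β) prior with s successes and f failures in binomial data gives a Beta(α+s, β+f) posterior.
Subtract the data counts: 34−6=28, 48−46=2.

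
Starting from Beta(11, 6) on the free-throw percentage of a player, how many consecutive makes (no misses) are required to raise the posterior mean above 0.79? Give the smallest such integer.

After k makes and 0 misses the posterior is Beta(11+k, 6), with mean (11+k)/(11+6+k).
Set (11+k)/(17+k) > 0.79 and solve: k > (0.79·17 − 11)/(1 − 0.79) = 11.571.
The smallest integer exceeding 11.571 is 12.

k = 12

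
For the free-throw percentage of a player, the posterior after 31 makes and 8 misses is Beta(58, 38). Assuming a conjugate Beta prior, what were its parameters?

Beta(27, 30)

A Beta(α, β) prior with s successes and f failures in binomial data gives a Beta(α+s, β+f) posterior.
Subtract the data counts: 58−31=27, 38−8=30.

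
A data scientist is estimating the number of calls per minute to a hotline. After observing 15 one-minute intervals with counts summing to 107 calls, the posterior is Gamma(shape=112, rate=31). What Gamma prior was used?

A Gamma(α, β) prior (rate parametrization) on a Poisson rate with n observations summing to S gives posterior Gamma(α+S, β+n).
So α = 112 − 107 = 5 and β = 31 − 15 = 16.

Gamma(shape=5, rate=16)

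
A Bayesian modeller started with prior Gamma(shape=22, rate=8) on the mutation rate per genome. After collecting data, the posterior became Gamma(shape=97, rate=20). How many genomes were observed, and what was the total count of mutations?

n = 12 genomes with total 75 mutations

A Gamma(α, β) prior (rate parametrization) on a Poisson rate with n observations summing to S gives posterior Gamma(α+S, β+n).
Matching: Σxᵢ = 97 − 22 = 75 and n = 20 − 8 = 12.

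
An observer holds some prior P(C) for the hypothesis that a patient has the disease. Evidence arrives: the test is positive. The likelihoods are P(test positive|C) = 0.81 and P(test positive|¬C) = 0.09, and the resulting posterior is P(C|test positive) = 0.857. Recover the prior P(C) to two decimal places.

In odds form, posterior odds = prior odds × likelihood ratio, so prior odds = posterior odds ÷ LR.
Posterior odds = 0.857/(1−0.857) = 5.9930. LR = 0.81/0.09 = 9.0000.
Prior odds = 5.9930/9.0000 = 0.6659, so P(C) = 0.6659/(1+0.6659) ≈ 0.40.

P(C) = 0.40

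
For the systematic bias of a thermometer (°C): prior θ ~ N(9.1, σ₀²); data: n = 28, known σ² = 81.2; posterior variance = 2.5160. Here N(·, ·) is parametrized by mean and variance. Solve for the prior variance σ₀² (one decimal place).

σ₀² = 19.0

Posterior precision equals prior precision plus data precision: 1/σ_n² = 1/σ₀² + n/σ².
So 1/σ₀² = 1/2.5160 − 28/81.2 = 0.397456 − 0.344828 = 0.052628.
Hence σ₀² = 1/0.052628 ≈ 19.0.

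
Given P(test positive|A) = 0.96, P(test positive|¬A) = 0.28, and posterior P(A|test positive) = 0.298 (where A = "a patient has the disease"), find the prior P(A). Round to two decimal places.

Bayes' rule in odds form gives O(A|E) = O(A)·[P(E|A)/P(E|¬A)], hence O(A) = O(A|E)/LR.
Posterior odds = 0.298/(1−0.298) = 0.4245. LR = 0.96/0.28 = 3.4286.
Prior odds = 0.4245/3.4286 = 0.1238, so P(A) = 0.1238/(1+0.1238) ≈ 0.11.

P(A) = 0.11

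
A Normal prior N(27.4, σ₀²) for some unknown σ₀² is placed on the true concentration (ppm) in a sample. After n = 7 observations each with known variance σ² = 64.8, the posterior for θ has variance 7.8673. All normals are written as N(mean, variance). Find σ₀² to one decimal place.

σ₀² = 52.4

Posterior precision equals prior precision plus data precision: 1/σ_n² = 1/σ₀² + n/σ².
So 1/σ₀² = 1/7.8673 − 7/64.8 = 0.127108 − 0.108025 = 0.019083.
Hence σ₀² = 1/0.019083 ≈ 52.4.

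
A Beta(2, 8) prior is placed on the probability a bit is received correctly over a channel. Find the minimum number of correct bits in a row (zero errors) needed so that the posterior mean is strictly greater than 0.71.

After k correct bits and 0 errors the posterior is Beta(2+k, 8), with mean (2+k)/(2+8+k).
Set (2+k)/(10+k) > 0.71 and solve: k > (0.71·10 − 2)/(1 − 0.71) = 17.586.
The smallest integer exceeding 17.586 is 18, and checking k=18: (20)/(28) = 0.7143 > 0.71.

k = 18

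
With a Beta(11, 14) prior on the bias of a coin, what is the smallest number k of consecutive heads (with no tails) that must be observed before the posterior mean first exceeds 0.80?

After k heads and 0 tails the posterior is Beta(11+k, 14), with mean (11+k)/(11+14+k).
Set (11+k)/(25+k) > 0.80 and solve: k > (0.80·25 − 11)/(1 − 0.80) = 45.000.
The smallest integer exceeding 45.000 is 46, and checking k=46: (57)/(71) = 0.8028 > 0.80.

k = 46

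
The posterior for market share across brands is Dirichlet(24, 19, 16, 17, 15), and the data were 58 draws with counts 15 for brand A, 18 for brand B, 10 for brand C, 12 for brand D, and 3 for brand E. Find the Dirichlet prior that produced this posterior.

For a Dirichlet(α) prior with multinomial counts c, the posterior is Dirichlet(α + c) componentwise.
Subtract each count from the matching posterior parameter: 24−15=9, 19−18=1, 16−10=6, 17−12=5, 15−3=12.

Dirichlet(9, 1, 6, 5, 12)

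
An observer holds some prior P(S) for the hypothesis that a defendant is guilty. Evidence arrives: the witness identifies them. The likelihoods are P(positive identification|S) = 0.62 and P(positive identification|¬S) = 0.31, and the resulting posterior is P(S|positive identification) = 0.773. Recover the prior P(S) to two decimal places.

P(S) = 0.63

Bayes' rule in odds form gives O(S|E) = O(S)·[P(E|S)/P(E|¬S)], hence O(S) = O(S|E)/LR.
Posterior odds = 0.773/(1−0.773) = 3.4053. LR = 0.62/0.31 = 2.0000.
Prior odds = 3.4053/2.0000 = 1.7026, so P(S) = 1.7026/(1+1.7026) ≈ 0.63.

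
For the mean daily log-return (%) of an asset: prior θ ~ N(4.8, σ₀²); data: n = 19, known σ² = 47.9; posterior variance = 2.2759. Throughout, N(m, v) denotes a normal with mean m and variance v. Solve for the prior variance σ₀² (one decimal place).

σ₀² = 23.4

Posterior precision equals prior precision plus data precision: 1/σ_n² = 1/σ₀² + n/σ².
So 1/σ₀² = 1/2.2759 − 19/47.9 = 0.439387 − 0.396660 = 0.042727.
Hence σ₀² = 1/0.042727 ≈ 23.4.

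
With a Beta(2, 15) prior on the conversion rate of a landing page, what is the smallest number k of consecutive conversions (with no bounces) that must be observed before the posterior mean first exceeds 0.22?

After k conversions and 0 bounces the posterior is Beta(2+k, 15), with mean (2+k)/(2+15+k).
Set (2+k)/(17+k) > 0.22 and solve: k > (0.22·17 − 2)/(1 − 0.22) = 2.231.
The smallest integer exceeding 2.231 is 3.

k = 3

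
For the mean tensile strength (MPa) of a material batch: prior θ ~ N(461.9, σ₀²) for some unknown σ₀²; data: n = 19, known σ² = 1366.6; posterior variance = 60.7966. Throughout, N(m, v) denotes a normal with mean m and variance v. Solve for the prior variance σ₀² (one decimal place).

σ₀² = 392.9

Posterior precision equals prior precision plus data precision: 1/σ_n² = 1/σ₀² + n/σ².
So 1/σ₀² = 1/60.7966 − 19/1366.6 = 0.016448 − 0.013903 = 0.002545.
Hence σ₀² = 1/0.002545 ≈ 392.9.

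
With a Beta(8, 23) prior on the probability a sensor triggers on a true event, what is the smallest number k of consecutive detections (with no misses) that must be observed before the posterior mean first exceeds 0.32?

k = 3

After k detections and 0 misses the posterior is Beta(8+k, 23), with mean (8+k)/(8+23+k).
Set (8+k)/(31+k) > 0.32 and solve: k > (0.32·31 − 8)/(1 − 0.32) = 2.824.
The smallest integer exceeding 2.824 is 3.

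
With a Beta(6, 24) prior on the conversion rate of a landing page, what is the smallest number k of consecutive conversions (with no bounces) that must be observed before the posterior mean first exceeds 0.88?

k = 171

After k conversions and 0 bounces the posterior is Beta(6+k, 24), with mean (6+k)/(6+24+k).
Set (6+k)/(30+k) > 0.88 and solve: k > (0.88·30 − 6)/(1 − 0.88) = 170.000.
The smallest integer exceeding 170.000 is 171.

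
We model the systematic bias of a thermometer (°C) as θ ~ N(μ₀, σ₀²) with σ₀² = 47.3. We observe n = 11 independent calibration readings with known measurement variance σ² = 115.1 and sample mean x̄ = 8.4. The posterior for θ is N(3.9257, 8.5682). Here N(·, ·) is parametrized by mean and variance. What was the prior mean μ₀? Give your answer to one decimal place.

With known observation variance, the Normal–Normal posterior has precision τ_n = τ₀ + n/σ² and mean μ_n = (τ₀μ₀ + (n/σ²)x̄)/τ_n.
Here τ₀ = 1/47.3 = 0.021142 and τ_data = 11/115.1 = 0.095569, so τ_n = 0.116711.
Rearranging for μ₀: μ₀ = (μ_n·τ_n − τ_data·x̄)/τ₀ = (3.9257·0.116711 − 0.095569·8.4) / 0.021142 = -0.344607/0.021142 ≈ -16.3.

μ₀ = -16.3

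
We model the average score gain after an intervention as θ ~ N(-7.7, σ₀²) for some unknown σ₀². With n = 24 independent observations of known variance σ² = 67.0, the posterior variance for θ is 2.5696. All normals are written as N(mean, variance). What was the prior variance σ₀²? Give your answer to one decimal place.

For the Normal–Normal model with known σ², precisions add: τ_n = τ₀ + n/σ².
So 1/σ₀² = 1/2.5696 − 24/67.0 = 0.389166 − 0.358209 = 0.030957.
Hence σ₀² = 1/0.030957 ≈ 32.3.

σ₀² = 32.3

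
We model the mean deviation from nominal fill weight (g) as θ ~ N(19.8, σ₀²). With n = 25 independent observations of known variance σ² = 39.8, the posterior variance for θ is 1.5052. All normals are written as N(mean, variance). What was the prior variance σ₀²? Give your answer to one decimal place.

For the Normal–Normal model with known σ², precisions add: τ_n = τ₀ + n/σ².
So 1/σ₀² = 1/1.5052 − 25/39.8 = 0.664364 − 0.628141 = 0.036223.
Hence σ₀² = 1/0.036223 ≈ 27.6.

σ₀² = 27.6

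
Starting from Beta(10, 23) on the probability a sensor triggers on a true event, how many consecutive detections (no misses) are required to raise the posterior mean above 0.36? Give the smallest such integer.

k = 3

After k detections and 0 misses the posterior is Beta(10+k, 23), with mean (10+k)/(10+23+k).
Set (10+k)/(33+k) > 0.36 and solve: k > (0.36·33 − 10)/(1 − 0.36) = 2.938.
The smallest integer exceeding 2.938 is 3, and checking k=3: (13)/(36) = 0.3611 > 0.36.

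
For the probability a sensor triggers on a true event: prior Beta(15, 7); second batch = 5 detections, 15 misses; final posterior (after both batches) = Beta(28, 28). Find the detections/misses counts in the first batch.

8 detections and 6 misses

Sequential conjugate updates are equivalent to a single update on the pooled data, so total successes = posterior α − prior α and total failures = posterior β − prior β.
Total across both batches: 28−15=13 detections, 28−7=21 misses.
Subtract the second batch: 13−5=8 detections and 21−15=6 misses.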